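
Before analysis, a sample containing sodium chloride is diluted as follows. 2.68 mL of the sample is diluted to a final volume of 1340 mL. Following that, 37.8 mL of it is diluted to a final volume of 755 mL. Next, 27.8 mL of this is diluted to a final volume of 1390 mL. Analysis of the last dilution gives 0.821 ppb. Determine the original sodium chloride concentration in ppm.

Overall dilution factor = 500 × 19.97 × 50 = 4.99 × 10⁵.
Original = 0.821 ppb × 4.99 × 10⁵ = 4.10 × 10⁵ ppb = 410 ppm.

410 ppm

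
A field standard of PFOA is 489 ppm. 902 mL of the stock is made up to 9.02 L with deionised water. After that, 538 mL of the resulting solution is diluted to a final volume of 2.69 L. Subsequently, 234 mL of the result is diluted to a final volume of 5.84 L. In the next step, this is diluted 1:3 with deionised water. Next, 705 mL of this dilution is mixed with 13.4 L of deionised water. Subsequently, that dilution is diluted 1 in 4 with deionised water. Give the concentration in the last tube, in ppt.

Overall dilution factor = 10 × 5 × 24.96 × 3 × 20.01 × 4 = 3.00 × 10⁵.
489 ppm / 3.00 × 10⁵ = 1.63 × 10⁻³ ppm = 1630 ppt.

1630 ppt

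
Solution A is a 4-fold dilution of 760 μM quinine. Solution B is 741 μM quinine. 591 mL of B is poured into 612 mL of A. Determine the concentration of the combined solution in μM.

C_A = 760 μM / 4 = 190 μM.
C_mix = (C_A·V_A + C_B·V_B)/(V_A + V_B) = (190×612 + 741×591) / 1203 = 461 μM.

461 μM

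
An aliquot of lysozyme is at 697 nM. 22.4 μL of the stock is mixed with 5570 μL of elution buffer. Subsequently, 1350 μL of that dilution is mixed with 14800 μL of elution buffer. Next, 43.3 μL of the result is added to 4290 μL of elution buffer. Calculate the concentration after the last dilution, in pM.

2.33 pM

Overall dilution factor = 249.7 × 11.96 × 100.1 = 2.99 × 10⁵.
697 nM / 2.99 × 10⁵ = 2.33 × 10⁻³ nM = 2.33 pM.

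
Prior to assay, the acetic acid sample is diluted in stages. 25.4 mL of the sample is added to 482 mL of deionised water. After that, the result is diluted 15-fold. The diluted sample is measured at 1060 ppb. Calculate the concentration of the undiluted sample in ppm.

Overall dilution factor = 19.98 × 15 = 300.
Original = 1060 ppb × 300 = 3.18 × 10⁵ ppb = 318 ppm.

318 ppm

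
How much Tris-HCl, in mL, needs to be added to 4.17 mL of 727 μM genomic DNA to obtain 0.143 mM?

0.143 mM = 143 μM.
V₂ = C₁V₁/C₂ = 727 × 4.17 / 143 = 21.2 mL.
Diluent to add = V₂ − V₁ = 21.2 − 4.17 = 17.0 mL.

17.0 mL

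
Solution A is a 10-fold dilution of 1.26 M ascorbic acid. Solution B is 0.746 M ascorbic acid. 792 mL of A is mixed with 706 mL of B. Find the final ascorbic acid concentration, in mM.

C_A = 1.26 M / 10 = 0.126 M.
C_mix = (C_A·V_A + C_B·V_B)/(V_A + V_B) = (0.126×792 + 0.746×706) / 1498 = 0.418 M = 418 mM.

418 mM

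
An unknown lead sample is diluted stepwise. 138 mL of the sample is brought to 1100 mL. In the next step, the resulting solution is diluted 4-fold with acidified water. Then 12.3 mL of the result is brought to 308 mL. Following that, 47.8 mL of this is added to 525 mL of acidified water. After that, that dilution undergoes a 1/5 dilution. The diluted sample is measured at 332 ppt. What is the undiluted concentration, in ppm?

Overall dilution factor = 7.971 × 4 × 25.04 × 11.98 × 5 = 4.78 × 10⁴.
Original = 332 ppt × 4.78 × 10⁴ = 1.59 × 10⁷ ppt = 15.9 ppm.

15.9 ppm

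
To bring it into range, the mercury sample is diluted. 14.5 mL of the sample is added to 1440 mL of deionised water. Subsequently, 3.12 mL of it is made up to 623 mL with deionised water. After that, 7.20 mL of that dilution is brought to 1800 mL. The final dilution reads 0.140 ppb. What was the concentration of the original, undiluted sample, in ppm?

701 ppm

Overall dilution factor = 100.3 × 199.7 × 250 = 5.01 × 10⁶.
Original = 0.140 ppb × 5.01 × 10⁶ = 7.01 × 10⁵ ppb = 701 ppm.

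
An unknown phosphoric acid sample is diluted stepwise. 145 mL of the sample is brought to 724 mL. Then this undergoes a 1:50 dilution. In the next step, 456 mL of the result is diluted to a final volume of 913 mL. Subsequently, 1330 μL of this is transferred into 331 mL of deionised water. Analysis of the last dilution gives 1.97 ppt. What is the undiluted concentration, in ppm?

0.246 ppm

Overall dilution factor = 4.993 × 50 × 2.002 × 249.9 = 1.25 × 10⁵.
Original = 1.97 ppt × 1.25 × 10⁵ = 2.46 × 10⁵ ppt = 0.246 ppm.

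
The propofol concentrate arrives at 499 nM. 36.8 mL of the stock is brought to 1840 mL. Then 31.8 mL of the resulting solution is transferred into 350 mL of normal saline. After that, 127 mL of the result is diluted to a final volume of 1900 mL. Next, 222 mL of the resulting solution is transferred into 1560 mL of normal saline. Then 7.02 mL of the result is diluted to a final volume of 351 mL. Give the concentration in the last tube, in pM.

Overall dilution factor = 50 × 12.01 × 14.96 × 8.027 × 50 = 3.60 × 10⁶.
499 nM / 3.60 × 10⁶ = 1.38 × 10⁻⁴ nM = 0.138 pM.

0.138 pM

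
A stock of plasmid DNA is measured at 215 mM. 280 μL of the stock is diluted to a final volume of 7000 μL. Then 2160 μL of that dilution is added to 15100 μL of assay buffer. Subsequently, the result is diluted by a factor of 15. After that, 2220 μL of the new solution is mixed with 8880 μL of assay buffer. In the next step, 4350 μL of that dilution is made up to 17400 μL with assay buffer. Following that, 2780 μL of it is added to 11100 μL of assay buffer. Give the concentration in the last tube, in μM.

Overall dilution factor = 25 × 7.991 × 15 × 5 × 4 × 4.993 = 2.99 × 10⁵.
215 mM / 2.99 × 10⁵ = 7.19 × 10⁻⁴ mM = 0.719 μM.

0.719 μM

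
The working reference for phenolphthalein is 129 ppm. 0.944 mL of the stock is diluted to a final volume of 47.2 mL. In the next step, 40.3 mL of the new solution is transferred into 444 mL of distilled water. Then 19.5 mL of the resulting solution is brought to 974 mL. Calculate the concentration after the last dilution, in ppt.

Overall dilution factor = 50 × 12.02 × 49.95 = 3.00 × 10⁴.
129 ppm / 3.00 × 10⁴ = 4.30 × 10⁻³ ppm = 4300 ppt.

4300 ppt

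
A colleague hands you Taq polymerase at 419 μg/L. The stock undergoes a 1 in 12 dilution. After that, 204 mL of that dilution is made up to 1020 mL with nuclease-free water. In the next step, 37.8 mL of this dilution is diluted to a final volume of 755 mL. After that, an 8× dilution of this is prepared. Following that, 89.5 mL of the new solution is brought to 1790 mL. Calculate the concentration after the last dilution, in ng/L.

2.19 ng/L

Overall dilution factor = 12 × 5 × 19.97 × 8 × 20 = 1.92 × 10⁵.
419 μg/L / 1.92 × 10⁵ = 2.19 × 10⁻³ μg/L = 2.19 ng/L.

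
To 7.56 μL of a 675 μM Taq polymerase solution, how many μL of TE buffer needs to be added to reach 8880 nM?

567 μL

8880 nM = 8.88 μM.
V₂ = C₁V₁/C₂ = 675 × 7.56 / 8.88 = 575 μL.
Diluent to add = V₂ − V₁ = 575 − 7.56 = 567 μL.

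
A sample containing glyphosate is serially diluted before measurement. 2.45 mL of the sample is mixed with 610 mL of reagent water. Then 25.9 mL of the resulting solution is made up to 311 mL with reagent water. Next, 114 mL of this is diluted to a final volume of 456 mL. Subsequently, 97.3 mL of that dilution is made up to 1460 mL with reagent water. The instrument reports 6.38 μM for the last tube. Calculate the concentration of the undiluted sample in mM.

1150 mM

Overall dilution factor = 250.0 × 12.01 × 4 × 15.01 = 1.80 × 10⁵.
Original = 6.38 μM × 1.80 × 10⁵ = 1.15 × 10⁶ μM = 1150 mM.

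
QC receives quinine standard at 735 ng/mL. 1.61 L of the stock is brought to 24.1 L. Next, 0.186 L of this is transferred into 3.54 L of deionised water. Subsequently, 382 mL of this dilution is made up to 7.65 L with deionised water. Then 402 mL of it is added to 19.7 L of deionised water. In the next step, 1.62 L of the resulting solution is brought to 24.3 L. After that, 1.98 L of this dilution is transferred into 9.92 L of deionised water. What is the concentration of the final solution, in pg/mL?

0.0272 pg/mL

Overall dilution factor = 14.97 × 20.03 × 20.03 × 50.00 × 15 × 6.010 = 2.71 × 10⁷.
735 ng/mL / 2.71 × 10⁷ = 2.72 × 10⁻⁵ ng/mL = 0.0272 pg/mL.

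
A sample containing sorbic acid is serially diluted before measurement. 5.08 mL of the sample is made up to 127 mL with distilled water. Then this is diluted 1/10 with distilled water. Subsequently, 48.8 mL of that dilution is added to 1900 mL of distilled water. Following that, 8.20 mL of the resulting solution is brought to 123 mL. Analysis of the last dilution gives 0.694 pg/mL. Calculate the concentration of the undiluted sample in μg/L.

104 μg/L

Overall dilution factor = 25 × 10 × 39.93 × 15 = 1.50 × 10⁵.
Original = 0.694 pg/mL × 1.50 × 10⁵ = 1.04 × 10⁵ pg/mL = 104 μg/L.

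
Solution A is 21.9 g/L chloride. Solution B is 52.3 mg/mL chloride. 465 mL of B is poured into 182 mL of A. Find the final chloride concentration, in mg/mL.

43.7 mg/mL

C_B = 52.3 mg/mL = 52.3 g/L.
C_mix = (C_A·V_A + C_B·V_B)/(V_A + V_B) = (21.9×182 + 52.3×465) / 647.0 = 43.7 g/L = 43.7 mg/mL.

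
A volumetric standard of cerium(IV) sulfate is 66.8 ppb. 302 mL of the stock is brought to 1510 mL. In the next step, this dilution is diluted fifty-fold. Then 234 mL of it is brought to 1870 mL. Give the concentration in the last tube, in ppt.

Overall dilution factor = 5 × 50 × 7.991 = 1998.
66.8 ppb / 1998 = 0.0334 ppb = 33.4 ppt.

33.4 ppt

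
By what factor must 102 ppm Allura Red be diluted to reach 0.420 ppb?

Factor = C₀/C_target = 102 ppm / 0.420 ppb = 2.43 × 10⁵.

2.43 × 10⁵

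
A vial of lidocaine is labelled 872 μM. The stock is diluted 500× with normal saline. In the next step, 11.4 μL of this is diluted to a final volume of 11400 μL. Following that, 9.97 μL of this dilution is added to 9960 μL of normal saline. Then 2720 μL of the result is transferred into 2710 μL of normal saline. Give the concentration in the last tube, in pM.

Overall dilution factor = 500 × 1000 × 1000.0 × 1.996 = 9.98 × 10⁸.
872 μM / 9.98 × 10⁸ = 8.74 × 10⁻⁷ μM = 0.874 pM.

0.874 pM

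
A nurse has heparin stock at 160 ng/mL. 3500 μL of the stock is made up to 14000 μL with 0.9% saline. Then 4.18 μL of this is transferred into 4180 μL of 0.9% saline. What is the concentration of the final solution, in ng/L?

Overall dilution factor = 4 × 1001 = 4004.
160 ng/mL / 4004 = 0.0400 ng/mL = 40.0 ng/L.

40.0 ng/L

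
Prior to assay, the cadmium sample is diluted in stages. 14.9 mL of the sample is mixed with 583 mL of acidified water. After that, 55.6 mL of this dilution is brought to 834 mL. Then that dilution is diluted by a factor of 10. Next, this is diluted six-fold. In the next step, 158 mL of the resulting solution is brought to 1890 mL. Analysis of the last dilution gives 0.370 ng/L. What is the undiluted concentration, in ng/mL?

160 ng/mL

Overall dilution factor = 40.13 × 15 × 10 × 6 × 11.96 = 4.32 × 10⁵.
Original = 0.370 ng/L × 4.32 × 10⁵ = 1.60 × 10⁵ ng/L = 160 ng/mL.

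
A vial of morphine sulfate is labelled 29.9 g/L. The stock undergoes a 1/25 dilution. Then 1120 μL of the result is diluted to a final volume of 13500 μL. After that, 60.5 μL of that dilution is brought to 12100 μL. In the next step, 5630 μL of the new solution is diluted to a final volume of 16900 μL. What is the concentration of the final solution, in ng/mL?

Overall dilution factor = 25 × 12.05 × 200 × 3.002 = 1.81 × 10⁵.
29.9 g/L / 1.81 × 10⁵ = 1.65 × 10⁻⁴ g/L = 165 ng/mL.

165 ng/mL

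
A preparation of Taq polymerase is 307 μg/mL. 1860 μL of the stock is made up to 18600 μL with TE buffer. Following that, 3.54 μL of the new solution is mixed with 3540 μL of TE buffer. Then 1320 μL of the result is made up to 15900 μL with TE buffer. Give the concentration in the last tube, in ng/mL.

2.55 ng/mL

Overall dilution factor = 10 × 1001 × 12.05 = 1.21 × 10⁵.
307 μg/mL / 1.21 × 10⁵ = 2.55 × 10⁻³ μg/mL = 2.55 ng/mL.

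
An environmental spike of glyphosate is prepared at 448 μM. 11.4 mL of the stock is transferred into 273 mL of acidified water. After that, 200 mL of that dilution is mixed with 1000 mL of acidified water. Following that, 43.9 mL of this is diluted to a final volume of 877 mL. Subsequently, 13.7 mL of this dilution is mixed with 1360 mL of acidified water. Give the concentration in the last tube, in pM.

1490 pM

Overall dilution factor = 24.95 × 6 × 19.98 × 100.3 = 3.00 × 10⁵.
448 μM / 3.00 × 10⁵ = 1.49 × 10⁻³ μM = 1490 pM.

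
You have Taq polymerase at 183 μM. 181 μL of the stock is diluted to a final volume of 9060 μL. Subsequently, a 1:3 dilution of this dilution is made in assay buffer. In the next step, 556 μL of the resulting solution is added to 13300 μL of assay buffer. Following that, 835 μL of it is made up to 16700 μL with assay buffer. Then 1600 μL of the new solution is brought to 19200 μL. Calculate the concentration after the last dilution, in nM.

0.204 nM

Overall dilution factor = 50.06 × 3 × 24.92 × 20 × 12 = 8.98 × 10⁵.
183 μM / 8.98 × 10⁵ = 2.04 × 10⁻⁴ μM = 0.204 nM.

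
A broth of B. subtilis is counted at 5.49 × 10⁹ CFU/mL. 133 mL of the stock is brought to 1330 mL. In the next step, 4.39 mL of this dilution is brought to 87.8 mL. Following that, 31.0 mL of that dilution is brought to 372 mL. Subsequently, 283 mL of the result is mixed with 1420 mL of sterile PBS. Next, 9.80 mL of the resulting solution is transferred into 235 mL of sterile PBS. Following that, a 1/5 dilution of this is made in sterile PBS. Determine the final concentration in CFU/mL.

Overall dilution factor = 10 × 20 × 12 × 6.018 × 24.98 × 5 = 1.80 × 10⁶.
5.49 × 10⁹ CFU/mL / 1.80 × 10⁶ = 3040 CFU/mL.

3040 CFU/mL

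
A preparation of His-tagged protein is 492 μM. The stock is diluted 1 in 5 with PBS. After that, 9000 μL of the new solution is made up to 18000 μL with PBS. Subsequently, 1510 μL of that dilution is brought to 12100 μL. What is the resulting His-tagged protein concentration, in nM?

Overall dilution factor = 5 × 2 × 8.013 = 80.1.
492 μM / 80.1 = 6.14 μM = 6140 nM.

6140 nM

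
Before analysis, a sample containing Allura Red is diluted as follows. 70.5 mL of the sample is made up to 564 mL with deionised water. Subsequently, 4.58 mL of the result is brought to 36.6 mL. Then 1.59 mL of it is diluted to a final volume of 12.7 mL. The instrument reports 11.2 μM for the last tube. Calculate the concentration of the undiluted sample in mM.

5.72 mM

Overall dilution factor = 8 × 7.991 × 7.987 = 511.
Original = 11.2 μM × 511 = 5719 μM = 5.72 mM.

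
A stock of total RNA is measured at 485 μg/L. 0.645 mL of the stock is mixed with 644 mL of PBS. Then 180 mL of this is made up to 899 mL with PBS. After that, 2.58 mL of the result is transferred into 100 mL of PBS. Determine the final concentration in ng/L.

Overall dilution factor = 999.4 × 4.994 × 39.76 = 1.98 × 10⁵.
485 μg/L / 1.98 × 10⁵ = 2.44 × 10⁻³ μg/L = 2.44 ng/L.

2.44 ng/L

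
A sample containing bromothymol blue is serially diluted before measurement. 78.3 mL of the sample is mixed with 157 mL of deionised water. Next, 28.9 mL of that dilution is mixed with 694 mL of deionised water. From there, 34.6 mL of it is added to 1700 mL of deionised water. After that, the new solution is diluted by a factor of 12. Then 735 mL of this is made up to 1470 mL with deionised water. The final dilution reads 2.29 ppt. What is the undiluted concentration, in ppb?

207 ppb

Overall dilution factor = 3.005 × 25.01 × 50.13 × 12 × 2 = 9.04 × 10⁴.
Original = 2.29 ppt × 9.04 × 10⁴ = 2.07 × 10⁵ ppt = 207 ppb.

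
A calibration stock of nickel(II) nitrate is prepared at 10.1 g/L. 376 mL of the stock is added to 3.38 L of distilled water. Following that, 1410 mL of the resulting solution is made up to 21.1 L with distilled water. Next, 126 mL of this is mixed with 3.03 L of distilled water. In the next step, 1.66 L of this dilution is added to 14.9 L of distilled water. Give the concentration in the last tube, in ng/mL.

270 ng/mL

Overall dilution factor = 9.989 × 14.96 × 25.05 × 9.976 = 3.74 × 10⁴.
10.1 g/L / 3.74 × 10⁴ = 2.70 × 10⁻⁴ g/L = 270 ng/mL.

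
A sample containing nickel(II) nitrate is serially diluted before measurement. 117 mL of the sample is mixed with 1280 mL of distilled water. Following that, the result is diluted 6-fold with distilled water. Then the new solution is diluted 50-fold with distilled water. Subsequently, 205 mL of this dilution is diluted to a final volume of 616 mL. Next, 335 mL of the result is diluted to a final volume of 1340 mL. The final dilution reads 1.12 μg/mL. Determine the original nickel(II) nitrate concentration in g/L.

Overall dilution factor = 11.94 × 6 × 50 × 3.005 × 4 = 4.31 × 10⁴.
Original = 1.12 μg/mL × 4.31 × 10⁴ = 4.82 × 10⁴ μg/mL = 48.2 g/L.

48.2 g/L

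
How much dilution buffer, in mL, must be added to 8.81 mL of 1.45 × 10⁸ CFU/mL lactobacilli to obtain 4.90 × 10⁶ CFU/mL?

252 mL

V₂ = C₁V₁/C₂ = 1.45 × 10⁸ × 8.81 / 4.90 × 10⁶ = 261 mL.
Diluent to add = V₂ − V₁ = 261 − 8.81 = 252 mL.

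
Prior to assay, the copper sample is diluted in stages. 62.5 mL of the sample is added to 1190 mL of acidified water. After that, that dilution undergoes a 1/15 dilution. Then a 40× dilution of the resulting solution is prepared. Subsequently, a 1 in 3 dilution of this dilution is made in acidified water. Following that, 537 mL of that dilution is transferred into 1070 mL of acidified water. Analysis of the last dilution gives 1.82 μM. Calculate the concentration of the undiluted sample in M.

0.196 M

Overall dilution factor = 20.04 × 15 × 40 × 3 × 2.993 = 1.08 × 10⁵.
Original = 1.82 μM × 1.08 × 10⁵ = 1.96 × 10⁵ μM = 0.196 M.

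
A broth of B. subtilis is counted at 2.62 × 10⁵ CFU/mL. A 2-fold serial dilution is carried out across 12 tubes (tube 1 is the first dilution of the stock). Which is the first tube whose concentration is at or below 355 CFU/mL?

tube 10

Tube n has concentration 2.62 × 10⁵ CFU/mL / 2ⁿ.
Need 2ⁿ ≥ 2.62 × 10⁵ CFU/mL / 355 CFU/mL = 738, so n ≥ 9.53.
First such tube: n = 10.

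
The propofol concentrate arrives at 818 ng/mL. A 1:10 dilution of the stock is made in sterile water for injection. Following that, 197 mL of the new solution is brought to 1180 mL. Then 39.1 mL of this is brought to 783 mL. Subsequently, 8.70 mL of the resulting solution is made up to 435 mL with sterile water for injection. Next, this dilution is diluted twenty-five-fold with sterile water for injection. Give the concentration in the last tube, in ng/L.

Overall dilution factor = 10 × 5.990 × 20.03 × 50 × 25 = 1.50 × 10⁶.
818 ng/mL / 1.50 × 10⁶ = 5.46 × 10⁻⁴ ng/mL = 0.546 ng/L.

0.546 ng/L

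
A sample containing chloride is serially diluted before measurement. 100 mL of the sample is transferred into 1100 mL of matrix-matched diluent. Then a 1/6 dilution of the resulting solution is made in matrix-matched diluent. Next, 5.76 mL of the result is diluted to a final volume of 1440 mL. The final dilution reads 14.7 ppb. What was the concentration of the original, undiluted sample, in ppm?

Overall dilution factor = 12 × 6 × 250 = 1.80 × 10⁴.
Original = 14.7 ppb × 1.80 × 10⁴ = 2.65 × 10⁵ ppb = 265 ppm.

265 ppm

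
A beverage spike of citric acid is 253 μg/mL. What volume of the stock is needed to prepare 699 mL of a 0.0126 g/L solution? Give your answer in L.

0.0126 g/L = 12.6 μg/mL.
V₁ = C₂V₂/C₁ = 12.6 × 699 / 253 = 34.8 mL = 0.0348 L.

0.0348 L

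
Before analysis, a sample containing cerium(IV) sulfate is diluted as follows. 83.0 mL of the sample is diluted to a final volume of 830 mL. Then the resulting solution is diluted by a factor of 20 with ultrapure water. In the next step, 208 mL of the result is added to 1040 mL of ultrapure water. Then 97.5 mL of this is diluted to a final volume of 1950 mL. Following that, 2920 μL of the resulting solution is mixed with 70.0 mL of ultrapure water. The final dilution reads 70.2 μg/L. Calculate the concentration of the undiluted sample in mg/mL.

Overall dilution factor = 10 × 20 × 6 × 20 × 24.97 = 5.99 × 10⁵.
Original = 70.2 μg/L × 5.99 × 10⁵ = 4.21 × 10⁷ μg/L = 42.1 mg/mL.

42.1 mg/mL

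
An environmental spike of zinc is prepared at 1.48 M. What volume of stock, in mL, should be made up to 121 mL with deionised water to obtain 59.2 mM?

4.84 mL

59.2 mM = 0.0592 M.
V₁ = C₂V₂/C₁ = 0.0592 × 121 / 1.48 = 4.84 mL.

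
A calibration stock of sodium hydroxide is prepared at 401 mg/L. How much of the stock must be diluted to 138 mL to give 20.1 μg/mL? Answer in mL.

20.1 μg/mL = 20.1 mg/L.
V₁ = C₂V₂/C₁ = 20.1 × 138 / 401 = 6.92 mL.

6.92 mL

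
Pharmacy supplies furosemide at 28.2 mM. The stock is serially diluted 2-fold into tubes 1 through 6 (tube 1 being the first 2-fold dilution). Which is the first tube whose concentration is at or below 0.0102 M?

tube 2

Tube n has concentration 28.2 mM / 2ⁿ.
Need 2ⁿ ≥ 28.2 mM / 0.0102 M = 2.76, so n ≥ 1.47.
First such tube: n = 2.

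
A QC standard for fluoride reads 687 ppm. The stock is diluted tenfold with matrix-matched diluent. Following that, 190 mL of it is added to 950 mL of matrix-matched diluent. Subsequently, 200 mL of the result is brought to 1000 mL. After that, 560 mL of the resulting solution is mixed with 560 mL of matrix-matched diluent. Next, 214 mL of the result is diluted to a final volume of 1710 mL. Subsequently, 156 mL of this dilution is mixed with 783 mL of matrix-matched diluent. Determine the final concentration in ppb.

23.8 ppb

Overall dilution factor = 10 × 6 × 5 × 2 × 7.991 × 6.019 = 2.89 × 10⁴.
687 ppm / 2.89 × 10⁴ = 0.0238 ppm = 23.8 ppb.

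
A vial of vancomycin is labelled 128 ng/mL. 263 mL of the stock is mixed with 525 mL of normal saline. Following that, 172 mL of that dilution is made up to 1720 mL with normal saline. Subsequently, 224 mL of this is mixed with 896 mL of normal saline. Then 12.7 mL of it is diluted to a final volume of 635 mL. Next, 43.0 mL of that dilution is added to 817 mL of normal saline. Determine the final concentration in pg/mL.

Overall dilution factor = 2.996 × 10 × 5 × 50 × 20 = 1.50 × 10⁵.
128 ng/mL / 1.50 × 10⁵ = 8.54 × 10⁻⁴ ng/mL = 0.854 pg/mL.

0.854 pg/mL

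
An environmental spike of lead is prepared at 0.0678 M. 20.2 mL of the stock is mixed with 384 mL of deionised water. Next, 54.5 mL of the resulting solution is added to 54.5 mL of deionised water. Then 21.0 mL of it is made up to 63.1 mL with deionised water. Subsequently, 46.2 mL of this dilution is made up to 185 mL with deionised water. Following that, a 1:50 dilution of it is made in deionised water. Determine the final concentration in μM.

2.82 μM

Overall dilution factor = 20.01 × 2 × 3.005 × 4.004 × 50 = 2.41 × 10⁴.
0.0678 M / 2.41 × 10⁴ = 2.82 × 10⁻⁶ M = 2.82 μM.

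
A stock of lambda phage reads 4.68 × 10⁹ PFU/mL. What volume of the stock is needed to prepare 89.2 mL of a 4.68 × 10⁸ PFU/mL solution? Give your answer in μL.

V₁ = C₂V₂/C₁ = 4.68 × 10⁸ × 89.2 / 4.68 × 10⁹ = 8.92 mL = 8920 μL.

8920 μL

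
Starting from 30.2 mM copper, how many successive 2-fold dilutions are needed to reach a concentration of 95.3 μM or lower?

Need 2ⁿ ≥ 317, so n ≥ log(317)/log(2) = 8.31.
Minimum whole steps: n = 9.

9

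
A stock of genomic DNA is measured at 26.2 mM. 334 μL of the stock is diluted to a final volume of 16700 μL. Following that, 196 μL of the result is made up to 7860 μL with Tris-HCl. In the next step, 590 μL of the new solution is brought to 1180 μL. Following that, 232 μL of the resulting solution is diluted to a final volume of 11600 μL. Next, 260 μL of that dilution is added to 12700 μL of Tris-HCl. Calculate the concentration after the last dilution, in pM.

2620 pM

Overall dilution factor = 50 × 40.10 × 2 × 50 × 49.85 = 9.99 × 10⁶.
26.2 mM / 9.99 × 10⁶ = 2.62 × 10⁻⁶ mM = 2620 pM.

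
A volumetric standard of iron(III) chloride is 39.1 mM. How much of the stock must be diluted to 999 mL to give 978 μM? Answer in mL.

978 μM = 0.978 mM.
V₁ = C₂V₂/C₁ = 0.978 × 999 / 39.1 = 25.0 mL.

25.0 mL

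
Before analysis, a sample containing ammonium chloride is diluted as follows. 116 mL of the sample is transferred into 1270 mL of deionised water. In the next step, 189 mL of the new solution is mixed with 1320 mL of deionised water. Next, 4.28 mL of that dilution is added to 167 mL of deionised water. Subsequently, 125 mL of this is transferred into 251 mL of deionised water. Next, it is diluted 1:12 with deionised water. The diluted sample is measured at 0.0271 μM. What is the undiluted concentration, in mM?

Overall dilution factor = 11.95 × 7.984 × 40.02 × 3.008 × 12 = 1.38 × 10⁵.
Original = 0.0271 μM × 1.38 × 10⁵ = 3734 μM = 3.73 mM.

3.73 mM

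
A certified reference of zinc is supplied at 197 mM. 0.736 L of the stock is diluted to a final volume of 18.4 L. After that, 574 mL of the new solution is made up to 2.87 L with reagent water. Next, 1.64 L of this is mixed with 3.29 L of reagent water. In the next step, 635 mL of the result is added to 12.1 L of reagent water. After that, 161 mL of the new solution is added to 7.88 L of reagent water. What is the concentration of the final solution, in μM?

0.523 μM

Overall dilution factor = 25 × 5 × 3.006 × 20.06 × 49.94 = 3.76 × 10⁵.
197 mM / 3.76 × 10⁵ = 5.23 × 10⁻⁴ mM = 0.523 μM.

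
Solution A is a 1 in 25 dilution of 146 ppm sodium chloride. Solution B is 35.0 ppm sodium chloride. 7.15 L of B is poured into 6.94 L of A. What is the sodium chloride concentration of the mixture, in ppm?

C_A = 146 ppm / 25 = 5.84 ppm.
C_mix = (C_A·V_A + C_B·V_B)/(V_A + V_B) = (5.84×6.94 + 35.0×7.15) / 14.09 = 20.6 ppm.

20.6 ppm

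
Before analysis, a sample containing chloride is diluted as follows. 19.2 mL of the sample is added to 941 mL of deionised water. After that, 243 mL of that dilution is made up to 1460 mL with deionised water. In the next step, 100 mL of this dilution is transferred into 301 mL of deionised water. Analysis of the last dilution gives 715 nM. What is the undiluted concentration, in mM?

Overall dilution factor = 50.01 × 6.008 × 4.010 = 1205.
Original = 715 nM × 1205 = 8.62 × 10⁵ nM = 0.862 mM.

0.862 mM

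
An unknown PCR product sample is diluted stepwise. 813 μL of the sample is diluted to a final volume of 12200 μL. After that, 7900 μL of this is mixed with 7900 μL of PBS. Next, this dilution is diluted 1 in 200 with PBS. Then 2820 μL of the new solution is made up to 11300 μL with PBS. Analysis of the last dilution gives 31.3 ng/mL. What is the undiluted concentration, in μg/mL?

753 μg/mL

Overall dilution factor = 15.01 × 2 × 200 × 4.007 = 2.41 × 10⁴.
Original = 31.3 ng/mL × 2.41 × 10⁴ = 7.53 × 10⁵ ng/mL = 753 μg/mL.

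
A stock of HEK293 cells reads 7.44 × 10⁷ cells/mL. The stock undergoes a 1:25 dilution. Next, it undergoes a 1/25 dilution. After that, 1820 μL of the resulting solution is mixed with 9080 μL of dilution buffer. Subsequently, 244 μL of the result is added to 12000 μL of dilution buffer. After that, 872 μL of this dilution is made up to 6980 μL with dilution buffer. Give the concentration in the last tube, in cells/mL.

49.5 cells/mL

Overall dilution factor = 25 × 25 × 5.989 × 50.18 × 8.005 = 1.50 × 10⁶.
7.44 × 10⁷ cells/mL / 1.50 × 10⁶ = 49.5 cells/mL.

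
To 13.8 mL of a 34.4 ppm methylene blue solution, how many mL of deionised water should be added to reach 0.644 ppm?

723 mL

V₂ = C₁V₁/C₂ = 34.4 × 13.8 / 0.644 = 737 mL.
Diluent to add = V₂ − V₁ = 737 − 13.8 = 723 mL.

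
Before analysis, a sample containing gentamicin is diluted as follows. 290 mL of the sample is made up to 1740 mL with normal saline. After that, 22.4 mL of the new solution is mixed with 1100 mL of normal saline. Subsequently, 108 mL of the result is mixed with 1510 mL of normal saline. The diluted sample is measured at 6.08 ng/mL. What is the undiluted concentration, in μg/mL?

Overall dilution factor = 6 × 50.11 × 14.98 = 4504.
Original = 6.08 ng/mL × 4504 = 2.74 × 10⁴ ng/mL = 27.4 μg/mL.

27.4 μg/mL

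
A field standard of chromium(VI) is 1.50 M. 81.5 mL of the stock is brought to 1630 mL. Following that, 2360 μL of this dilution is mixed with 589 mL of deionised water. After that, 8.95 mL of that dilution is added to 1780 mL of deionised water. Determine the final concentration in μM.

Overall dilution factor = 20 × 250.6 × 199.9 = 1.00 × 10⁶.
1.50 M / 1.00 × 10⁶ = 1.50 × 10⁻⁶ M = 1.50 μM.

1.50 μM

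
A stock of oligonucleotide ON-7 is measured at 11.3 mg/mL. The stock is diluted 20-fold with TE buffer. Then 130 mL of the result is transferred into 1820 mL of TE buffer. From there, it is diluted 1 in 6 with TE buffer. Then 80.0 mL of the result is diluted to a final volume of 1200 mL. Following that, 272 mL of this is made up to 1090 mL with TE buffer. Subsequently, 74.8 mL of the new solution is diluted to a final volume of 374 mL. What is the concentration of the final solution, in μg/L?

20.9 μg/L

Overall dilution factor = 20 × 15 × 6 × 15 × 4.007 × 5 = 5.41 × 10⁵.
11.3 mg/mL / 5.41 × 10⁵ = 2.09 × 10⁻⁵ mg/mL = 20.9 μg/L.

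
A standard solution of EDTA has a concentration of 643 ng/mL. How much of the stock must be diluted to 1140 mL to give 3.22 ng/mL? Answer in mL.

5.71 mL

V₁ = C₂V₂/C₁ = 3.22 × 1140 / 643 = 5.71 mL.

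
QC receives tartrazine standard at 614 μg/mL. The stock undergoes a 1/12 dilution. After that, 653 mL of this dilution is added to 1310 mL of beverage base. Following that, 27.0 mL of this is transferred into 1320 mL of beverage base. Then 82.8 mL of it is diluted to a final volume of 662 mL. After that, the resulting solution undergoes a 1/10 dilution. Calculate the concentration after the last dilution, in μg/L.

4.27 μg/L

Overall dilution factor = 12 × 3.006 × 49.89 × 7.995 × 10 = 1.44 × 10⁵.
614 μg/mL / 1.44 × 10⁵ = 4.27 × 10⁻³ μg/mL = 4.27 μg/L.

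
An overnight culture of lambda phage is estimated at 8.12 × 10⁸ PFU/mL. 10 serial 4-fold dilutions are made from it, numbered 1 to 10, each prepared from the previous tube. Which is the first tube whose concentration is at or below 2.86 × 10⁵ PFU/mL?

tube 6

Tube n has concentration 8.12 × 10⁸ PFU/mL / 4ⁿ.
Need 4ⁿ ≥ 8.12 × 10⁸ PFU/mL / 2.86 × 10⁵ PFU/mL = 2839, so n ≥ 5.74.
First such tube: n = 6.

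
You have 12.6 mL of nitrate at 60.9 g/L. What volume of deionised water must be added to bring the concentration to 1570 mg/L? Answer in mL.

476 mL

1570 mg/L = 1.57 g/L.
V₂ = C₁V₁/C₂ = 60.9 × 12.6 / 1.57 = 489 mL.
Diluent to add = V₂ − V₁ = 489 − 12.6 = 476 mL.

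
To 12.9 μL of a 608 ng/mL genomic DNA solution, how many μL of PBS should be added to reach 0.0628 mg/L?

112 μL

0.0628 mg/L = 62.8 ng/mL.
V₂ = C₁V₁/C₂ = 608 × 12.9 / 62.8 = 125 μL.
Diluent to add = V₂ − V₁ = 125 − 12.9 = 112 μL.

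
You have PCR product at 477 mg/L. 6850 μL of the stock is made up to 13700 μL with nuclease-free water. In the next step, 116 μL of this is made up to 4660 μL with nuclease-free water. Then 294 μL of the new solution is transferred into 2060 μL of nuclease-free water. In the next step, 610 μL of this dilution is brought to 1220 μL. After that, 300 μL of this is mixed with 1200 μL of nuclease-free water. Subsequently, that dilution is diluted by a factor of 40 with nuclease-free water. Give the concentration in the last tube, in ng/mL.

Overall dilution factor = 2 × 40.17 × 8.007 × 2 × 5 × 40 = 2.57 × 10⁵.
477 mg/L / 2.57 × 10⁵ = 1.85 × 10⁻³ mg/L = 1.85 ng/mL.

1.85 ng/mL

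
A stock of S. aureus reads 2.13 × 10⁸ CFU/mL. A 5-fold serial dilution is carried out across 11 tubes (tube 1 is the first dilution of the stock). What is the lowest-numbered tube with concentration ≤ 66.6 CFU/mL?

tube 10

Tube n has concentration 2.13 × 10⁸ CFU/mL / 5ⁿ.
Need 5ⁿ ≥ 2.13 × 10⁸ CFU/mL / 66.6 CFU/mL = 3.20 × 10⁶, so n ≥ 9.31.
First such tube: n = 10.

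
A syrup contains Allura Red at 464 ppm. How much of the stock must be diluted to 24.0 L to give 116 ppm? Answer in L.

6.00 L

V₁ = C₂V₂/C₁ = 116 × 24.0 / 464 = 6.00 L.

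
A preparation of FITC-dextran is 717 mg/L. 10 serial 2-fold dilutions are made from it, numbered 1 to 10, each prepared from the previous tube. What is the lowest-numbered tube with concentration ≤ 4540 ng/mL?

Tube n has concentration 717 mg/L / 2ⁿ.
Need 2ⁿ ≥ 717 mg/L / 4540 ng/mL = 158, so n ≥ 7.30.
First such tube: n = 8.

tube 8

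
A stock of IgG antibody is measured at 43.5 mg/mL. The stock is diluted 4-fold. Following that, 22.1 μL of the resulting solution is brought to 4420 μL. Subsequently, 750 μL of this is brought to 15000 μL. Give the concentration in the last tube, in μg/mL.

Overall dilution factor = 4 × 200 × 20 = 1.60 × 10⁴.
43.5 mg/mL / 1.60 × 10⁴ = 2.72 × 10⁻³ mg/mL = 2.72 μg/mL.

2.72 μg/mL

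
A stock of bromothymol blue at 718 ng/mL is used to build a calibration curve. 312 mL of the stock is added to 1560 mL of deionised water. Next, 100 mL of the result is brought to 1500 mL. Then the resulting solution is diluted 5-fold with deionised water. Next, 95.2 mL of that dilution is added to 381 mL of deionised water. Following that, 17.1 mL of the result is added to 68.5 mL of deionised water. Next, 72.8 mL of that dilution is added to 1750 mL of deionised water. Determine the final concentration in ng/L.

2.54 ng/L

Overall dilution factor = 6 × 15 × 5 × 5.002 × 5.006 × 25.04 = 2.82 × 10⁵.
718 ng/mL / 2.82 × 10⁵ = 2.54 × 10⁻³ ng/mL = 2.54 ng/L.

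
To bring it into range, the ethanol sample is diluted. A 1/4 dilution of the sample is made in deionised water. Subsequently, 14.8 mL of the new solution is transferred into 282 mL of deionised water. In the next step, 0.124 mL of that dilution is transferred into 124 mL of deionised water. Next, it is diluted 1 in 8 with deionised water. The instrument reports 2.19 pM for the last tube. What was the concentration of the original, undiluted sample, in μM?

1.41 μM

Overall dilution factor = 4 × 20.05 × 1001 × 8 = 6.42 × 10⁵.
Original = 2.19 pM × 6.42 × 10⁵ = 1.41 × 10⁶ pM = 1.41 μM.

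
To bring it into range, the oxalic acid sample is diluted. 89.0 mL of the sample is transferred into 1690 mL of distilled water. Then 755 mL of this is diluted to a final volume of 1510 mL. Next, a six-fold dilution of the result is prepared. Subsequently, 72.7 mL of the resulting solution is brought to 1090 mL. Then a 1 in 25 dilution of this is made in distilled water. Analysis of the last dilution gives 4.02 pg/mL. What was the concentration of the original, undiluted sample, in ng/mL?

361 ng/mL

Overall dilution factor = 19.99 × 2 × 6 × 14.99 × 25 = 8.99 × 10⁴.
Original = 4.02 pg/mL × 8.99 × 10⁴ = 3.61 × 10⁵ pg/mL = 361 ng/mL.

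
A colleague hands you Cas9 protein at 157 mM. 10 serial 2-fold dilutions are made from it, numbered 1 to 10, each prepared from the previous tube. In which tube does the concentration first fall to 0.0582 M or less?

Tube n has concentration 157 mM / 2ⁿ.
Need 2ⁿ ≥ 157 mM / 0.0582 M = 2.70, so n ≥ 1.43.
First such tube: n = 2.

tube 2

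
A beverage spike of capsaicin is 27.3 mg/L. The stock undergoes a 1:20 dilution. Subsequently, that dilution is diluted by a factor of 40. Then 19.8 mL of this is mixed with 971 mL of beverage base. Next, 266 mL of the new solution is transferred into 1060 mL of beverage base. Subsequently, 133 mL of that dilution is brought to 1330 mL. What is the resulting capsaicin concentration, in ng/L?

Overall dilution factor = 20 × 40 × 50.04 × 4.985 × 10 = 2.00 × 10⁶.
27.3 mg/L / 2.00 × 10⁶ = 1.37 × 10⁻⁵ mg/L = 13.7 ng/L.

13.7 ng/L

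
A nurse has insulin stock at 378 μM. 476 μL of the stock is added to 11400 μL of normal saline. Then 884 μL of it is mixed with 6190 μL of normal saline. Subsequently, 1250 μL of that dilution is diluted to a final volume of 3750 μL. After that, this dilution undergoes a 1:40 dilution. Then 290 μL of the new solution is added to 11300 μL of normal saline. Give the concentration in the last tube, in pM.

395 pM

Overall dilution factor = 24.95 × 8.002 × 3 × 40 × 39.97 = 9.58 × 10⁵.
378 μM / 9.58 × 10⁵ = 3.95 × 10⁻⁴ μM = 395 pM.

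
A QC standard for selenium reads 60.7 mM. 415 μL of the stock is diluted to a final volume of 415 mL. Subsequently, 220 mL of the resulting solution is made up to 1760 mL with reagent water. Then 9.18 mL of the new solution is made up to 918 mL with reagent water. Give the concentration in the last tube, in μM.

Overall dilution factor = 1000 × 8 × 100 = 8.00 × 10⁵.
60.7 mM / 8.00 × 10⁵ = 7.59 × 10⁻⁵ mM = 0.0759 μM.

0.0759 μM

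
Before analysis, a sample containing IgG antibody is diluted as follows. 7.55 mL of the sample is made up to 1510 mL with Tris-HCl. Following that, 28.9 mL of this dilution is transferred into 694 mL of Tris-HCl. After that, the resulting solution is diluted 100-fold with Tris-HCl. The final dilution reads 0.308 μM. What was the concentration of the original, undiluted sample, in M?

0.154 M

Overall dilution factor = 200 × 25.01 × 100 = 5.00 × 10⁵.
Original = 0.308 μM × 5.00 × 10⁵ = 1.54 × 10⁵ μM = 0.154 M.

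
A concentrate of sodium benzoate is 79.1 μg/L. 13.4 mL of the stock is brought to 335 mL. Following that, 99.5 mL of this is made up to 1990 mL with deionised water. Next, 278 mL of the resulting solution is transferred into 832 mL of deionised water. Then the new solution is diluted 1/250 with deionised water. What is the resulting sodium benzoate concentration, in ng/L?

0.158 ng/L

Overall dilution factor = 25 × 20 × 3.993 × 250 = 4.99 × 10⁵.
79.1 μg/L / 4.99 × 10⁵ = 1.58 × 10⁻⁴ μg/L = 0.158 ng/L.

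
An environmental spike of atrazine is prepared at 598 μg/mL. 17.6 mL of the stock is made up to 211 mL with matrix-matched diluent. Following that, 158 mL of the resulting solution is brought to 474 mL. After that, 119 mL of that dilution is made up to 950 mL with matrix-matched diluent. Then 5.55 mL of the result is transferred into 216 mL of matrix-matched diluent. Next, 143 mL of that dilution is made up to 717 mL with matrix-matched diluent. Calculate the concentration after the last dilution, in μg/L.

Overall dilution factor = 11.99 × 3 × 7.983 × 39.92 × 5.014 = 5.75 × 10⁴.
598 μg/mL / 5.75 × 10⁴ = 0.0104 μg/mL = 10.4 μg/L.

10.4 μg/L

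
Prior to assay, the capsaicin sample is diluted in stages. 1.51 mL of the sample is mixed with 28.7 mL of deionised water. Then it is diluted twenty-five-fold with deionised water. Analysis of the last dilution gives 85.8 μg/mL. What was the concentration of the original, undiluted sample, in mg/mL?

42.9 mg/mL

Overall dilution factor = 20.01 × 25 = 500.
Original = 85.8 μg/mL × 500 = 4.29 × 10⁴ μg/mL = 42.9 mg/mL.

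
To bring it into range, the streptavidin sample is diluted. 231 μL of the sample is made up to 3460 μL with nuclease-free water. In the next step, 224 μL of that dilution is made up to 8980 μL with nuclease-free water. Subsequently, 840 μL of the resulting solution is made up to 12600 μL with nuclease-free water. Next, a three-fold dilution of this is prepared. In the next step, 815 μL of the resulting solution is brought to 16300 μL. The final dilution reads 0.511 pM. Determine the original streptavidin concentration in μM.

Overall dilution factor = 14.98 × 40.09 × 15 × 3 × 20 = 5.40 × 10⁵.
Original = 0.511 pM × 5.40 × 10⁵ = 2.76 × 10⁵ pM = 0.276 μM.

0.276 μM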